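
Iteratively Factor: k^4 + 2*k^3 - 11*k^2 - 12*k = (k - 3)*(k^3 + 5*k^2 + 4*k) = k*(k - 3)*(k^2 + 5*k + 4) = k*(k - 3)*(k + 4)*(k + 1)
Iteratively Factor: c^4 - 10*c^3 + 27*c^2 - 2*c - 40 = (c - 2)*(c^3 - 8*c^2 + 11*c + 20) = (c - 2)*(c + 1)*(c^2 - 9*c + 20) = (c - 4)*(c - 2)*(c + 1)*(c - 5)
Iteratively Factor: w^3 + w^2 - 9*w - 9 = (w + 3)*(w^2 - 2*w - 3) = (w - 3)*(w + 3)*(w + 1)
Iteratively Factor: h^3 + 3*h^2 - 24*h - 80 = (h + 4)*(h^2 - h - 20) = (h + 4)^2*(h - 5)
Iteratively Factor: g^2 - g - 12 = (g - 4)*(g + 3)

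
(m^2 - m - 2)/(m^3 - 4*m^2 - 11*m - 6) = (m - 2)/(m^2 - 5*m - 6)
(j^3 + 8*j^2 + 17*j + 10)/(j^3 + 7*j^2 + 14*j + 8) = (j + 5)/(j + 4)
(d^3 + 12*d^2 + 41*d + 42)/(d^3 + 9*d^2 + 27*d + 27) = (d^2 + 9*d + 14)/(d^2 + 6*d + 9)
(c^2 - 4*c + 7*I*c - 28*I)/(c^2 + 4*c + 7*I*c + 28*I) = (c - 4)/(c + 4)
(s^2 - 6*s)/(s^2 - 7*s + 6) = s/(s - 1)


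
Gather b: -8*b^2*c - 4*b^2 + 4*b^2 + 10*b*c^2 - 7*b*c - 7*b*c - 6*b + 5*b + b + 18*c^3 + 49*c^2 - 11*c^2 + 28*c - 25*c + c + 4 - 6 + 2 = -8*b^2*c + b*(10*c^2 - 14*c) + 18*c^3 + 38*c^2 + 4*c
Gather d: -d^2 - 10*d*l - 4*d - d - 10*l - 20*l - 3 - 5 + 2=-d^2 + d*(-10*l - 5) - 30*l - 6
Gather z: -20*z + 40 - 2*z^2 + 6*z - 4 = -2*z^2 - 14*z + 36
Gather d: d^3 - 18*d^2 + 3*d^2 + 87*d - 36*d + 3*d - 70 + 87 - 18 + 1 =d^3 - 15*d^2 + 54*d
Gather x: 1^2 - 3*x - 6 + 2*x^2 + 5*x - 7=2*x^2 + 2*x - 12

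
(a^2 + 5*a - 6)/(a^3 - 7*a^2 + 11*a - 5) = (a + 6)/(a^2 - 6*a + 5)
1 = 1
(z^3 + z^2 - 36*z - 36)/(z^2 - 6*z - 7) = (z^2 - 36)/(z - 7)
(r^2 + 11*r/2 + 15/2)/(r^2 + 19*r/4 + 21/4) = 2*(2*r + 5)/(4*r + 7)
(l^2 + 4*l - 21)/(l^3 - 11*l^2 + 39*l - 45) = (l + 7)/(l^2 - 8*l + 15)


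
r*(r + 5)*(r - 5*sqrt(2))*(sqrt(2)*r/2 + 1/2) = sqrt(2)*r^4/2 - 9*r^3/2 + 5*sqrt(2)*r^3/2 - 45*r^2/2 - 5*sqrt(2)*r^2/2 - 25*sqrt(2)*r/2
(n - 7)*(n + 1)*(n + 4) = n^3 - 2*n^2 - 31*n - 28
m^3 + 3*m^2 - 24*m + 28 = (m - 2)^2*(m + 7)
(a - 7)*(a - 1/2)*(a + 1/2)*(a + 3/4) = a^4 - 25*a^3/4 - 11*a^2/2 + 25*a/16 + 21/16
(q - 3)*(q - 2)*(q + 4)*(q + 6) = q^4 + 5*q^3 - 20*q^2 - 60*q + 144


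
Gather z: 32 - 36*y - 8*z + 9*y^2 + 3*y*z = 9*y^2 - 36*y + z*(3*y - 8) + 32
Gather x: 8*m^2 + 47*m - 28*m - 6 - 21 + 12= 8*m^2 + 19*m - 15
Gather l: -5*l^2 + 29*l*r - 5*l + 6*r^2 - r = -5*l^2 + l*(29*r - 5) + 6*r^2 - r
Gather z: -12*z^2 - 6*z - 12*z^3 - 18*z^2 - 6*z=-12*z^3 - 30*z^2 - 12*z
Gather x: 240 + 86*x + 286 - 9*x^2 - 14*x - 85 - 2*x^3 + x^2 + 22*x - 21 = -2*x^3 - 8*x^2 + 94*x + 420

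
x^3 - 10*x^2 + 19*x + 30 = (x - 6)*(x - 5)*(x + 1)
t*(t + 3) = t^2 + 3*t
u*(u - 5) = u^2 - 5*u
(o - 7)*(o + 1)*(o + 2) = o^3 - 4*o^2 - 19*o - 14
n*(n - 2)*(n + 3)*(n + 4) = n^4 + 5*n^3 - 2*n^2 - 24*n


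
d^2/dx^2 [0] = 0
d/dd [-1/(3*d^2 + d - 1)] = (6*d + 1)/(3*d^2 + d - 1)^2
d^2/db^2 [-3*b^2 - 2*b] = -6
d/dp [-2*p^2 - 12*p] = -4*p - 12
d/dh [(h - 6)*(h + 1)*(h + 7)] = 3*h^2 + 4*h - 41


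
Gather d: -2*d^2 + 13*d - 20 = -2*d^2 + 13*d - 20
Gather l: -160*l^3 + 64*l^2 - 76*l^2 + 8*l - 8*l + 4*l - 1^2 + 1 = -160*l^3 - 12*l^2 + 4*l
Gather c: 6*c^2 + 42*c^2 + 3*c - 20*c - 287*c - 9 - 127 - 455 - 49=48*c^2 - 304*c - 640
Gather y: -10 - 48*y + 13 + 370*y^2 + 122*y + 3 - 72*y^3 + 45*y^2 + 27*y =-72*y^3 + 415*y^2 + 101*y + 6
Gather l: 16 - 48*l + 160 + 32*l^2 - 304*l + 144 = 32*l^2 - 352*l + 320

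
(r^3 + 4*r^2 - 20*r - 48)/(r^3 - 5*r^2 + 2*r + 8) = (r^2 + 8*r + 12)/(r^2 - r - 2)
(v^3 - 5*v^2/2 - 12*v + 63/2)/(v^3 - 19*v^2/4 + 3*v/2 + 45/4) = 2*(2*v + 7)/(4*v + 5)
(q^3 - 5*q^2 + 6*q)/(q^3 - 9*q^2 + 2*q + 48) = q*(q - 2)/(q^2 - 6*q - 16)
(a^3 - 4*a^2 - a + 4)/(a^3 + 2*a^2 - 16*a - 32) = (a^2 - 1)/(a^2 + 6*a + 8)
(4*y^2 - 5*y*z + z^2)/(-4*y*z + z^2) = (-y + z)/z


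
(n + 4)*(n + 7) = n^2 + 11*n + 28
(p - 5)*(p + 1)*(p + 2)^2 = p^4 - 17*p^2 - 36*p - 20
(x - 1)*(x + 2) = x^2 + x - 2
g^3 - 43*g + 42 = (g - 6)*(g - 1)*(g + 7)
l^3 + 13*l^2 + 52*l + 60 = (l + 2)*(l + 5)*(l + 6)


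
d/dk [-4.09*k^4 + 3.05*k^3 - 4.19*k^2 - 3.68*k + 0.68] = -16.36*k^3 + 9.15*k^2 - 8.38*k - 3.68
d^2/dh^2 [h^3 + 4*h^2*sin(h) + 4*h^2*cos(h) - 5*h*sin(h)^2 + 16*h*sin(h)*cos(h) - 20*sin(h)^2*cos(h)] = -4*sqrt(2)*h^2*sin(h + pi/4) - 32*h*sin(2*h) - 10*h*cos(2*h) + 16*sqrt(2)*h*cos(h + pi/4) + 6*h + 8*sin(h) - 10*sin(2*h) + 13*cos(h) + 32*cos(2*h) - 45*cos(3*h)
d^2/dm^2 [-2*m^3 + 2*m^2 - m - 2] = 4 - 12*m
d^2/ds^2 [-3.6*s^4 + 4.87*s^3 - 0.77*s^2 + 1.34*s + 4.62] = -43.2*s^2 + 29.22*s - 1.54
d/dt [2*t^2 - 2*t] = 4*t - 2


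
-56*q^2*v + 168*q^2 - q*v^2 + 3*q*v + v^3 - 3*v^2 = (-8*q + v)*(7*q + v)*(v - 3)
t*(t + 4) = t^2 + 4*t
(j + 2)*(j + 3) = j^2 + 5*j + 6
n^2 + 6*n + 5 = (n + 1)*(n + 5)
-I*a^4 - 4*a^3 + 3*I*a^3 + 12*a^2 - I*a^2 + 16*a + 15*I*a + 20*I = (a - 4)*(a - 5*I)*(a + I)*(-I*a - I)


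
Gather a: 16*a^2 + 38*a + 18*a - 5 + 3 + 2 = 16*a^2 + 56*a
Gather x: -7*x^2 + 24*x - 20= -7*x^2 + 24*x - 20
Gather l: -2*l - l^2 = -l^2 - 2*l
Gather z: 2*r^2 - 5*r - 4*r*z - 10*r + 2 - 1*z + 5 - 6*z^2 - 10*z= 2*r^2 - 15*r - 6*z^2 + z*(-4*r - 11) + 7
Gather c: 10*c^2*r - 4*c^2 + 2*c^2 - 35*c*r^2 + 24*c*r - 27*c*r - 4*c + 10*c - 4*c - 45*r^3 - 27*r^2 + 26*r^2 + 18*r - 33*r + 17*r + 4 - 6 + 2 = c^2*(10*r - 2) + c*(-35*r^2 - 3*r + 2) - 45*r^3 - r^2 + 2*r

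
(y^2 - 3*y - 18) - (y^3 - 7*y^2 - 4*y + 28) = -y^3 + 8*y^2 + y - 46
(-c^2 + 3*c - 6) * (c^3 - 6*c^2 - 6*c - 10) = -c^5 + 9*c^4 - 18*c^3 + 28*c^2 + 6*c + 60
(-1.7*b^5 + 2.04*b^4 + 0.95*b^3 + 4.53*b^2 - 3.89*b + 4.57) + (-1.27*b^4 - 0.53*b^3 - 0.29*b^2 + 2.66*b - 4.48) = -1.7*b^5 + 0.77*b^4 + 0.42*b^3 + 4.24*b^2 - 1.23*b + 0.0899999999999999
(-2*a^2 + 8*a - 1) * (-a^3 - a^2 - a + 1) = 2*a^5 - 6*a^4 - 5*a^3 - 9*a^2 + 9*a - 1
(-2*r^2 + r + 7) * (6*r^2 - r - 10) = -12*r^4 + 8*r^3 + 61*r^2 - 17*r - 70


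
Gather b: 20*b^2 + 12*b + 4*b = 20*b^2 + 16*b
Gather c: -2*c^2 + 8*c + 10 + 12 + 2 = -2*c^2 + 8*c + 24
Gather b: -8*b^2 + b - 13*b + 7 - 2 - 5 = -8*b^2 - 12*b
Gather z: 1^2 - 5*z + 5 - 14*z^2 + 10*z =-14*z^2 + 5*z + 6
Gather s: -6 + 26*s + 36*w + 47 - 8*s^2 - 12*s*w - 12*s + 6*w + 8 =-8*s^2 + s*(14 - 12*w) + 42*w + 49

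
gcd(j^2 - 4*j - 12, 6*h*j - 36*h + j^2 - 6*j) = j - 6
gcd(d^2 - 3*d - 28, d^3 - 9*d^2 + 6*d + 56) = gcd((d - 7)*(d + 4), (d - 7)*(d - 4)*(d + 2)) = d - 7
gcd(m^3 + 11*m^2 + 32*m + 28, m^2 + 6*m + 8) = m + 2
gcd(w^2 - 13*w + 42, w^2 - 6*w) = w - 6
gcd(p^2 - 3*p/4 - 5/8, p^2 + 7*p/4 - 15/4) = p - 5/4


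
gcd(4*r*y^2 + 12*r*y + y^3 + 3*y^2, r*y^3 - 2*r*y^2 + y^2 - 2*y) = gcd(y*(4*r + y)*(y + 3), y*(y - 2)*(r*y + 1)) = y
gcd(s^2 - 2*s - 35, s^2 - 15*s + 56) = s - 7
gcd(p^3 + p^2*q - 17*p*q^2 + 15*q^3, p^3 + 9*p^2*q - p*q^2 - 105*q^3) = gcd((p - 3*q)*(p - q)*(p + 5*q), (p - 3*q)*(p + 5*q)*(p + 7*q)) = p^2 + 2*p*q - 15*q^2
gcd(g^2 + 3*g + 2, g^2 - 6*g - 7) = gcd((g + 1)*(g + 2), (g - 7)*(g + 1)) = g + 1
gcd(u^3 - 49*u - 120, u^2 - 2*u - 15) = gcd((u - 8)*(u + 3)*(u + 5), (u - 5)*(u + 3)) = u + 3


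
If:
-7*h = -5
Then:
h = 5/7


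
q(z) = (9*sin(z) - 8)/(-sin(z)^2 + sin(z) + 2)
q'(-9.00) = -15.46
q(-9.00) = -8.26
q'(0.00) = 6.50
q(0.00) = -4.00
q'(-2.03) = -234.22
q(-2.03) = -53.55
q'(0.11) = 5.50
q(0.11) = -3.34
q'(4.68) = -667107.52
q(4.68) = -10803.30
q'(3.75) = -25.75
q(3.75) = -11.93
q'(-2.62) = -19.98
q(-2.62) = -9.96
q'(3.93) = -47.57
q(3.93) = -18.26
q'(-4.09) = -2.38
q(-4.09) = -0.32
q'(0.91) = 2.48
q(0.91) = -0.41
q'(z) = (2*sin(z)*cos(z) - cos(z))*(9*sin(z) - 8)/(-sin(z)^2 + sin(z) + 2)^2 + 9*cos(z)/(-sin(z)^2 + sin(z) + 2) = (9*sin(z)^2 - 16*sin(z) + 26)*cos(z)/(sin(z) + cos(z)^2 + 1)^2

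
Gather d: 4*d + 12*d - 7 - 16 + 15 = 16*d - 8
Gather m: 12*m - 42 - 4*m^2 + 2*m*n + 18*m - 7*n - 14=-4*m^2 + m*(2*n + 30) - 7*n - 56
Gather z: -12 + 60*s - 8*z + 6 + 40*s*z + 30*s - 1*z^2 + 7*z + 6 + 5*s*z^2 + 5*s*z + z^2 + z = 5*s*z^2 + 45*s*z + 90*s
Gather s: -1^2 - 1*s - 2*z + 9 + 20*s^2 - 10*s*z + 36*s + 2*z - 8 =20*s^2 + s*(35 - 10*z)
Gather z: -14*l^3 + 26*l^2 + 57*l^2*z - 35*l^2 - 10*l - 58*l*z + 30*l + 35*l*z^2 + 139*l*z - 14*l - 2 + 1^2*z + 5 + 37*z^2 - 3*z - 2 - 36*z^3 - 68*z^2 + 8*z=-14*l^3 - 9*l^2 + 6*l - 36*z^3 + z^2*(35*l - 31) + z*(57*l^2 + 81*l + 6) + 1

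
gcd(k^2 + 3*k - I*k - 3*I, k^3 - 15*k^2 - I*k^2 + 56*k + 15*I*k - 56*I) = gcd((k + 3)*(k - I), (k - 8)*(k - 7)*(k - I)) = k - I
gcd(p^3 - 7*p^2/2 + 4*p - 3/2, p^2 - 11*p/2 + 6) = p - 3/2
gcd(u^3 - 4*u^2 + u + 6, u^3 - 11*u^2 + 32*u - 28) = u - 2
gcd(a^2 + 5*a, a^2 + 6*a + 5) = a + 5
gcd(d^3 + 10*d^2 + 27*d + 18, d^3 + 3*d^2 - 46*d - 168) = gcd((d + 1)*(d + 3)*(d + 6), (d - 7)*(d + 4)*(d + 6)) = d + 6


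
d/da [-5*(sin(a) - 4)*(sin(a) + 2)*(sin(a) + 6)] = 5*(-3*sin(a)^2 - 8*sin(a) + 20)*cos(a)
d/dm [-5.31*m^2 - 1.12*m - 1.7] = -10.62*m - 1.12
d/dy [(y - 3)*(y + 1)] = 2*y - 2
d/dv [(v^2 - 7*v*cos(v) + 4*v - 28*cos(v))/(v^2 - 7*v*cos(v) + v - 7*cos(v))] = -3/(v^2 + 2*v + 1)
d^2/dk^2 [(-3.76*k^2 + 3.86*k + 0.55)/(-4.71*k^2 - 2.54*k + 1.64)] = (-261.22602*k^3 + 101.054934*k^2 - 218.376324*k - 27.52624)/(104.487111*k^6 + 169.042842*k^5 - 17.984664*k^4 - 101.332792*k^3 + 6.262176*k^2 + 20.494752*k - 4.410944)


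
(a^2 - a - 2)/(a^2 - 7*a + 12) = (a^2 - a - 2)/(a^2 - 7*a + 12)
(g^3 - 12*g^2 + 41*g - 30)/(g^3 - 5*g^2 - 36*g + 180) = (g - 1)/(g + 6)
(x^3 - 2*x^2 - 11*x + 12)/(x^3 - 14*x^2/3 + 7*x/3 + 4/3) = 3*(x + 3)/(3*x + 1)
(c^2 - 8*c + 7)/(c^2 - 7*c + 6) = (c - 7)/(c - 6)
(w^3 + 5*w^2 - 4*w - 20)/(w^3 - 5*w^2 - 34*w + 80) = (w + 2)/(w - 8)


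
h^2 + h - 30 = (h - 5)*(h + 6)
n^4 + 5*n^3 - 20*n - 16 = (n - 2)*(n + 1)*(n + 2)*(n + 4)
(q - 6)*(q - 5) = q^2 - 11*q + 30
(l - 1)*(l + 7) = l^2 + 6*l - 7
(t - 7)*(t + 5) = t^2 - 2*t - 35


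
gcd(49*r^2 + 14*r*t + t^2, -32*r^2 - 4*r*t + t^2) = 1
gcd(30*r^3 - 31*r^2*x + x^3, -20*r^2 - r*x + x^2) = -5*r + x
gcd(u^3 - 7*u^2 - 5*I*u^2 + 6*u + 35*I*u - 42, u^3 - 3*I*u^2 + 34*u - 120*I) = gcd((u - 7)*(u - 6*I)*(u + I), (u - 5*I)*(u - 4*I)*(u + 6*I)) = 1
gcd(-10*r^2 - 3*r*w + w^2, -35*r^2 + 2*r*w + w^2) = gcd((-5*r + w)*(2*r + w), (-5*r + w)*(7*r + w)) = 5*r - w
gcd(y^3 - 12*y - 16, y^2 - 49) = 1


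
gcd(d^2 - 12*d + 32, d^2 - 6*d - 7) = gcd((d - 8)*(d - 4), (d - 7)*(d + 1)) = 1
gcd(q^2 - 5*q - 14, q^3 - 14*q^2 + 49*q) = q - 7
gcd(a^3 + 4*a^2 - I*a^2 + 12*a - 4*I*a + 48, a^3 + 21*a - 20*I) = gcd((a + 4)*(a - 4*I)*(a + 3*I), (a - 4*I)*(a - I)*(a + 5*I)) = a - 4*I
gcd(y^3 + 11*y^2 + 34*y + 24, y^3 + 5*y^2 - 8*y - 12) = y^2 + 7*y + 6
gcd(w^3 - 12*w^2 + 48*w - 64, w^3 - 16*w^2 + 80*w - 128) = w^2 - 8*w + 16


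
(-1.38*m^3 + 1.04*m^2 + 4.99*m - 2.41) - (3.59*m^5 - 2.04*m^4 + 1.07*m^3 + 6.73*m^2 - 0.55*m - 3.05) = -3.59*m^5 + 2.04*m^4 - 2.45*m^3 - 5.69*m^2 + 5.54*m + 0.64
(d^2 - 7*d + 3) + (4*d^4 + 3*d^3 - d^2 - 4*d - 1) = 4*d^4 + 3*d^3 - 11*d + 2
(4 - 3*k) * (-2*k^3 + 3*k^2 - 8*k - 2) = 6*k^4 - 17*k^3 + 36*k^2 - 26*k - 8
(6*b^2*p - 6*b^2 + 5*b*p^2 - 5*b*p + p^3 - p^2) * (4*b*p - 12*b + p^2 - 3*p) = 24*b^3*p^2 - 96*b^3*p + 72*b^3 + 26*b^2*p^3 - 104*b^2*p^2 + 78*b^2*p + 9*b*p^4 - 36*b*p^3 + 27*b*p^2 + p^5 - 4*p^4 + 3*p^3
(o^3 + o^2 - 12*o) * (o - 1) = o^4 - 13*o^2 + 12*o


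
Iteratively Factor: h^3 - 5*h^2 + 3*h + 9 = (h - 3)*(h^2 - 2*h - 3) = (h - 3)*(h + 1)*(h - 3)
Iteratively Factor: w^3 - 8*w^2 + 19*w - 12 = (w - 3)*(w^2 - 5*w + 4) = (w - 3)*(w - 1)*(w - 4)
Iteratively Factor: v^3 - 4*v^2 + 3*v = (v - 1)*(v^2 - 3*v) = v*(v - 1)*(v - 3)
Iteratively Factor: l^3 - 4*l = (l - 2)*(l^2 + 2*l) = (l - 2)*(l + 2)*(l)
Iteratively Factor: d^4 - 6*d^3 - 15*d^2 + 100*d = (d)*(d^3 - 6*d^2 - 15*d + 100) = d*(d - 5)*(d^2 - d - 20) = d*(d - 5)*(d + 4)*(d - 5)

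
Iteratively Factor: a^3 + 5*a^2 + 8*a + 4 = (a + 2)*(a^2 + 3*a + 2) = (a + 2)^2*(a + 1)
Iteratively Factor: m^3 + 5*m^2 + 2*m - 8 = (m + 4)*(m^2 + m - 2) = (m + 2)*(m + 4)*(m - 1)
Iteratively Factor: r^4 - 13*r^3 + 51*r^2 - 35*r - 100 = (r + 1)*(r^3 - 14*r^2 + 65*r - 100) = (r - 5)*(r + 1)*(r^2 - 9*r + 20) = (r - 5)^2*(r + 1)*(r - 4)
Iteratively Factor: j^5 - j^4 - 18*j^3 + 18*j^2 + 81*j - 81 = (j + 3)*(j^4 - 4*j^3 - 6*j^2 + 36*j - 27) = (j - 3)*(j + 3)*(j^3 - j^2 - 9*j + 9) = (j - 3)*(j + 3)^2*(j^2 - 4*j + 3) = (j - 3)^2*(j + 3)^2*(j - 1)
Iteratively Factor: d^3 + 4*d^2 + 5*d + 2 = (d + 1)*(d^2 + 3*d + 2) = (d + 1)*(d + 2)*(d + 1)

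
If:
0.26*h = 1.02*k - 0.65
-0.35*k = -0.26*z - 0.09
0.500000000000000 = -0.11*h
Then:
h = -4.55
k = -0.52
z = -1.05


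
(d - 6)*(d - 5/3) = d^2 - 23*d/3 + 10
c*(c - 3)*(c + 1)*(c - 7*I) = c^4 - 2*c^3 - 7*I*c^3 - 3*c^2 + 14*I*c^2 + 21*I*c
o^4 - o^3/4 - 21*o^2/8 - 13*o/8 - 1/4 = (o - 2)*(o + 1/4)*(o + 1/2)*(o + 1)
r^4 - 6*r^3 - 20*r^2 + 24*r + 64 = (r - 8)*(r - 2)*(r + 2)^2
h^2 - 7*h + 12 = (h - 4)*(h - 3)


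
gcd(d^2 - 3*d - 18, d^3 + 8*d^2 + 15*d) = d + 3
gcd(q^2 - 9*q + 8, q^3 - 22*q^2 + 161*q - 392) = q - 8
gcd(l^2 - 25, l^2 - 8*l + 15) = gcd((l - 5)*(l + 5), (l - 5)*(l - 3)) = l - 5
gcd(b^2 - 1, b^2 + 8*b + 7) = b + 1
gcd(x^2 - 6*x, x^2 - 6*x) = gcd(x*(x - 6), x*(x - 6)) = x^2 - 6*x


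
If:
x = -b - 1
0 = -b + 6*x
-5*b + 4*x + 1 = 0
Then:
No Solution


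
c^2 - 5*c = c*(c - 5)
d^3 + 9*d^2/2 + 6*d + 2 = (d + 1/2)*(d + 2)^2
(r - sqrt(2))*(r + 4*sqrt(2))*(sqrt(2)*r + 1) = sqrt(2)*r^3 + 7*r^2 - 5*sqrt(2)*r - 8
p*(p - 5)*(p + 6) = p^3 + p^2 - 30*p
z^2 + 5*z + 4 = (z + 1)*(z + 4)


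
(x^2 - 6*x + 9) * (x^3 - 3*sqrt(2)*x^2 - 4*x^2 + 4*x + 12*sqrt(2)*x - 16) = x^5 - 10*x^4 - 3*sqrt(2)*x^4 + 37*x^3 + 30*sqrt(2)*x^3 - 99*sqrt(2)*x^2 - 76*x^2 + 132*x + 108*sqrt(2)*x - 144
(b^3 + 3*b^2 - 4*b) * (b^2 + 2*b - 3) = b^5 + 5*b^4 - b^3 - 17*b^2 + 12*b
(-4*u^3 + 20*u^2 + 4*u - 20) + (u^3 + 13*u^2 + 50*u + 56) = -3*u^3 + 33*u^2 + 54*u + 36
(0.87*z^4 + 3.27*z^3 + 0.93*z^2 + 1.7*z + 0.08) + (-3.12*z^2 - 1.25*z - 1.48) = 0.87*z^4 + 3.27*z^3 - 2.19*z^2 + 0.45*z - 1.4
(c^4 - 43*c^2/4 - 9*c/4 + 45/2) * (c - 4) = c^5 - 4*c^4 - 43*c^3/4 + 163*c^2/4 + 63*c/2 - 90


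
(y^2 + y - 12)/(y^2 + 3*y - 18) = (y + 4)/(y + 6)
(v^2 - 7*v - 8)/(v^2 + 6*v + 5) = (v - 8)/(v + 5)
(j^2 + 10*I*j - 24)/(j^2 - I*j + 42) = (j + 4*I)/(j - 7*I)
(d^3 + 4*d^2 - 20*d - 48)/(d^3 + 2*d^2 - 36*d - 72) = (d - 4)/(d - 6)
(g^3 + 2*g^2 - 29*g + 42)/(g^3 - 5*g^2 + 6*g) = (g + 7)/g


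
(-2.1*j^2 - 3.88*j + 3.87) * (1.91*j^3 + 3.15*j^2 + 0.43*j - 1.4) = -4.011*j^5 - 14.0258*j^4 - 5.7333*j^3 + 13.4621*j^2 + 7.0961*j - 5.418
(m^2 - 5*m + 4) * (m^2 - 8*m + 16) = m^4 - 13*m^3 + 60*m^2 - 112*m + 64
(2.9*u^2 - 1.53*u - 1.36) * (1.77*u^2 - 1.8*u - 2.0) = 5.133*u^4 - 7.9281*u^3 - 5.4532*u^2 + 5.508*u + 2.72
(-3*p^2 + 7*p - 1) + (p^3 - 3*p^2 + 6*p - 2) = p^3 - 6*p^2 + 13*p - 3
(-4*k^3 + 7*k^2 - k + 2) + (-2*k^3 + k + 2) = -6*k^3 + 7*k^2 + 4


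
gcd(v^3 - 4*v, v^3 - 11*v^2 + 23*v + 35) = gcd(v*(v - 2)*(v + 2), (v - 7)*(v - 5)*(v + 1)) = 1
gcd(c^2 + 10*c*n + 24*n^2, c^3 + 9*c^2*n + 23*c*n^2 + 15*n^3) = 1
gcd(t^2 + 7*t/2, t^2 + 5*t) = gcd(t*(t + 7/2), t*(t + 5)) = t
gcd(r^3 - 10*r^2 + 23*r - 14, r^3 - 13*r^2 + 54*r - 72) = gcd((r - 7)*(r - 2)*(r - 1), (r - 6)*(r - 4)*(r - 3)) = 1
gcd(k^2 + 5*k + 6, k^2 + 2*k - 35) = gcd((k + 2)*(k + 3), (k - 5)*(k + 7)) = 1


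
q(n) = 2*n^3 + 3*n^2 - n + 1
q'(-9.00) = 431.00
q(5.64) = 449.60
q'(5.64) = 223.70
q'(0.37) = 2.04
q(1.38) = 10.59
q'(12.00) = 935.00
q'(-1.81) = 7.80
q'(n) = 6*n^2 + 6*n - 1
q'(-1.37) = 2.04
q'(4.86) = 169.88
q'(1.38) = 18.71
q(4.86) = 296.58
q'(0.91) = 9.43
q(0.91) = 4.08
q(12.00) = 3877.00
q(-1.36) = 2.88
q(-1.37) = 2.86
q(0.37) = 1.14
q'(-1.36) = 1.94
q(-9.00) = -1205.00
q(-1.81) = 0.78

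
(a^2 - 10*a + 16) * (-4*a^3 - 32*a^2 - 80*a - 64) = -4*a^5 + 8*a^4 + 176*a^3 + 224*a^2 - 640*a - 1024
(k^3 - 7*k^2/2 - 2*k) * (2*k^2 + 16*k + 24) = 2*k^5 + 9*k^4 - 36*k^3 - 116*k^2 - 48*k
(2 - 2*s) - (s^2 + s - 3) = -s^2 - 3*s + 5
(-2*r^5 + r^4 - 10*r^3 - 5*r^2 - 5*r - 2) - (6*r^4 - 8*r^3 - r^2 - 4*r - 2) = -2*r^5 - 5*r^4 - 2*r^3 - 4*r^2 - r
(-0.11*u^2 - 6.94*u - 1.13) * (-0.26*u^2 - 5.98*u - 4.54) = 0.0286*u^4 + 2.4622*u^3 + 42.2944*u^2 + 38.265*u + 5.1302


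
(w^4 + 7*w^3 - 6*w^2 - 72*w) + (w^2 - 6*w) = w^4 + 7*w^3 - 5*w^2 - 78*w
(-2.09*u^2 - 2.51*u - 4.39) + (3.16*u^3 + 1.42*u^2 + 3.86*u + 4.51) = 3.16*u^3 - 0.67*u^2 + 1.35*u + 0.12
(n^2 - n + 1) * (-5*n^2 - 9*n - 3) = -5*n^4 - 4*n^3 + n^2 - 6*n - 3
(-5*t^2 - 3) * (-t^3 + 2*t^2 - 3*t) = 5*t^5 - 10*t^4 + 18*t^3 - 6*t^2 + 9*t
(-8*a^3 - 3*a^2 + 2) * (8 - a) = 8*a^4 - 61*a^3 - 24*a^2 - 2*a + 16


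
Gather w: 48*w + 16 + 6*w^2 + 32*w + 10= 6*w^2 + 80*w + 26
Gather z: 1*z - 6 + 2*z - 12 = 3*z - 18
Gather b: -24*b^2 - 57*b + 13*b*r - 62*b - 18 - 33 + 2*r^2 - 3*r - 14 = -24*b^2 + b*(13*r - 119) + 2*r^2 - 3*r - 65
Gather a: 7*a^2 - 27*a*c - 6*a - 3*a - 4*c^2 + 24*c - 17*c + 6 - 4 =7*a^2 + a*(-27*c - 9) - 4*c^2 + 7*c + 2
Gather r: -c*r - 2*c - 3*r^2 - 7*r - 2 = -2*c - 3*r^2 + r*(-c - 7) - 2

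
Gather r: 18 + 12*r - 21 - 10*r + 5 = 2*r + 2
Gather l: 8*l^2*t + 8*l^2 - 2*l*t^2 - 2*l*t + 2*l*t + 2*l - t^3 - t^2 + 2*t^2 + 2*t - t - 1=l^2*(8*t + 8) + l*(2 - 2*t^2) - t^3 + t^2 + t - 1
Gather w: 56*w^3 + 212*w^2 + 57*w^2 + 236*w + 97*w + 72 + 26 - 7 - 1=56*w^3 + 269*w^2 + 333*w + 90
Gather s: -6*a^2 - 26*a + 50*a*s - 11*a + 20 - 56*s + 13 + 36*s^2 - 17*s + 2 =-6*a^2 - 37*a + 36*s^2 + s*(50*a - 73) + 35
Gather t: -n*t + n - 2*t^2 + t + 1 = n - 2*t^2 + t*(1 - n) + 1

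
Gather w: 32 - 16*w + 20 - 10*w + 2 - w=54 - 27*w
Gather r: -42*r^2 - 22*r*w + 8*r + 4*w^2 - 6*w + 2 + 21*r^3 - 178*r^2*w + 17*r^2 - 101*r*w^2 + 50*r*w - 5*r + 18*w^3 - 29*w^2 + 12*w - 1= 21*r^3 + r^2*(-178*w - 25) + r*(-101*w^2 + 28*w + 3) + 18*w^3 - 25*w^2 + 6*w + 1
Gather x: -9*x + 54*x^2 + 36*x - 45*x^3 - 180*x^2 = -45*x^3 - 126*x^2 + 27*x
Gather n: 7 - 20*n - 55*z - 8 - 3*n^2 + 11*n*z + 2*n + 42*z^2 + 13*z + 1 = -3*n^2 + n*(11*z - 18) + 42*z^2 - 42*z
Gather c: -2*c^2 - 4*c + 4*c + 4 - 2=2 - 2*c^2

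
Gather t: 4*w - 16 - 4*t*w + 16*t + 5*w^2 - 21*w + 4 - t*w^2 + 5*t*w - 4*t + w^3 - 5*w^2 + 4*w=t*(-w^2 + w + 12) + w^3 - 13*w - 12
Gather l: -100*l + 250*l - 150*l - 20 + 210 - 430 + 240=0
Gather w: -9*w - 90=-9*w - 90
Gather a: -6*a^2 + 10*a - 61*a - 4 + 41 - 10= -6*a^2 - 51*a + 27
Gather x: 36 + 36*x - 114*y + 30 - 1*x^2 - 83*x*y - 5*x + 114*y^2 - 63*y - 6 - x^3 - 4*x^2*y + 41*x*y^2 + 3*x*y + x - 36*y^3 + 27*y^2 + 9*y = -x^3 + x^2*(-4*y - 1) + x*(41*y^2 - 80*y + 32) - 36*y^3 + 141*y^2 - 168*y + 60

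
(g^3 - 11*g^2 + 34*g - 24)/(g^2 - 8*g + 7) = (g^2 - 10*g + 24)/(g - 7)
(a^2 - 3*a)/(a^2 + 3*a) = (a - 3)/(a + 3)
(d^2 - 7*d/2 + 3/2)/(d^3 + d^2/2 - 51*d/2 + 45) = (2*d - 1)/(2*d^2 + 7*d - 30)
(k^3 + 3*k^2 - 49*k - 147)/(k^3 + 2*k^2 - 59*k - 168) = (k - 7)/(k - 8)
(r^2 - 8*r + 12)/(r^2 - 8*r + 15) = (r^2 - 8*r + 12)/(r^2 - 8*r + 15)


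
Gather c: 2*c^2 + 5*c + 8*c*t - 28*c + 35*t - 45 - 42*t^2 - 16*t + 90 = 2*c^2 + c*(8*t - 23) - 42*t^2 + 19*t + 45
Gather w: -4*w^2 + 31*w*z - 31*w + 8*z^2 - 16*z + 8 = -4*w^2 + w*(31*z - 31) + 8*z^2 - 16*z + 8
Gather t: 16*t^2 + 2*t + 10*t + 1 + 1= 16*t^2 + 12*t + 2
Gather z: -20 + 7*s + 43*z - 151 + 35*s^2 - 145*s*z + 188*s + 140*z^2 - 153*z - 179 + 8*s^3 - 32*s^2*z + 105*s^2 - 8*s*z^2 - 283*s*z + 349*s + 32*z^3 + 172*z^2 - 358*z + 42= 8*s^3 + 140*s^2 + 544*s + 32*z^3 + z^2*(312 - 8*s) + z*(-32*s^2 - 428*s - 468) - 308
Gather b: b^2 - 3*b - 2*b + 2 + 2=b^2 - 5*b + 4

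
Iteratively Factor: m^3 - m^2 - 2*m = (m - 2)*(m^2 + m) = (m - 2)*(m + 1)*(m)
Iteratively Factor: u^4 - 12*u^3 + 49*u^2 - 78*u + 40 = (u - 2)*(u^3 - 10*u^2 + 29*u - 20) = (u - 5)*(u - 2)*(u^2 - 5*u + 4) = (u - 5)*(u - 4)*(u - 2)*(u - 1)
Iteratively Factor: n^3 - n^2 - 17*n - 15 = (n - 5)*(n^2 + 4*n + 3) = (n - 5)*(n + 1)*(n + 3)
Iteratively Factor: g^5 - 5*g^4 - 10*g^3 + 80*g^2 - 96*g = (g - 3)*(g^4 - 2*g^3 - 16*g^2 + 32*g) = (g - 3)*(g - 2)*(g^3 - 16*g) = g*(g - 3)*(g - 2)*(g^2 - 16) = g*(g - 4)*(g - 3)*(g - 2)*(g + 4)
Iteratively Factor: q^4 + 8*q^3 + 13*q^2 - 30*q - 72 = (q - 2)*(q^3 + 10*q^2 + 33*q + 36) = (q - 2)*(q + 3)*(q^2 + 7*q + 12) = (q - 2)*(q + 3)*(q + 4)*(q + 3)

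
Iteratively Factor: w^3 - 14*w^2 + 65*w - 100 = (w - 5)*(w^2 - 9*w + 20) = (w - 5)^2*(w - 4)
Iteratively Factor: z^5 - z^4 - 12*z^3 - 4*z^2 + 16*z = (z)*(z^4 - z^3 - 12*z^2 - 4*z + 16) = z*(z - 4)*(z^3 + 3*z^2 - 4) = z*(z - 4)*(z + 2)*(z^2 + z - 2) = z*(z - 4)*(z - 1)*(z + 2)*(z + 2)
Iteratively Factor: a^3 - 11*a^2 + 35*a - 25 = (a - 5)*(a^2 - 6*a + 5) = (a - 5)*(a - 1)*(a - 5)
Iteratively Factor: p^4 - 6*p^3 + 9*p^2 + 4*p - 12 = (p - 3)*(p^3 - 3*p^2 + 4) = (p - 3)*(p - 2)*(p^2 - p - 2) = (p - 3)*(p - 2)^2*(p + 1)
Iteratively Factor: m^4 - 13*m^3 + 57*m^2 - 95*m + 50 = (m - 5)*(m^3 - 8*m^2 + 17*m - 10) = (m - 5)^2*(m^2 - 3*m + 2) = (m - 5)^2*(m - 1)*(m - 2)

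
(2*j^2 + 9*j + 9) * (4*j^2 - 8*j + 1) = 8*j^4 + 20*j^3 - 34*j^2 - 63*j + 9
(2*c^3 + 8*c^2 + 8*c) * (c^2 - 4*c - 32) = 2*c^5 - 88*c^3 - 288*c^2 - 256*c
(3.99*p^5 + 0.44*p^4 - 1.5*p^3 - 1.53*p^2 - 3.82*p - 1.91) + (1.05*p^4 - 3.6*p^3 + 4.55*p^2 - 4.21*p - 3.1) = 3.99*p^5 + 1.49*p^4 - 5.1*p^3 + 3.02*p^2 - 8.03*p - 5.01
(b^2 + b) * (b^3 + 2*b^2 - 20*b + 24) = b^5 + 3*b^4 - 18*b^3 + 4*b^2 + 24*b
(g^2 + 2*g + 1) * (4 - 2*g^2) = -2*g^4 - 4*g^3 + 2*g^2 + 8*g + 4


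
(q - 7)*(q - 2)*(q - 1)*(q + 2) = q^4 - 8*q^3 + 3*q^2 + 32*q - 28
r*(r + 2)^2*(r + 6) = r^4 + 10*r^3 + 28*r^2 + 24*r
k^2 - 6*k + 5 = (k - 5)*(k - 1)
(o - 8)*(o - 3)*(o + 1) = o^3 - 10*o^2 + 13*o + 24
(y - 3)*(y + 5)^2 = y^3 + 7*y^2 - 5*y - 75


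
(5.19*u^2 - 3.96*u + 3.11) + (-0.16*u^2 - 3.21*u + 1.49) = 5.03*u^2 - 7.17*u + 4.6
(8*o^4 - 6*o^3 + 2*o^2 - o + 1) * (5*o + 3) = 40*o^5 - 6*o^4 - 8*o^3 + o^2 + 2*o + 3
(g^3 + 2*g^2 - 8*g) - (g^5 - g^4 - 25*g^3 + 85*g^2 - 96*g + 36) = -g^5 + g^4 + 26*g^3 - 83*g^2 + 88*g - 36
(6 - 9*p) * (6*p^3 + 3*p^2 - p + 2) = -54*p^4 + 9*p^3 + 27*p^2 - 24*p + 12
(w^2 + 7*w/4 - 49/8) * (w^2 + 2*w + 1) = w^4 + 15*w^3/4 - 13*w^2/8 - 21*w/2 - 49/8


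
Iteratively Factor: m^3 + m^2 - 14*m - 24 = (m - 4)*(m^2 + 5*m + 6) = (m - 4)*(m + 3)*(m + 2)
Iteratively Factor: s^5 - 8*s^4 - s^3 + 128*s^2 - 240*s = (s - 3)*(s^4 - 5*s^3 - 16*s^2 + 80*s) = (s - 5)*(s - 3)*(s^3 - 16*s) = (s - 5)*(s - 4)*(s - 3)*(s^2 + 4*s) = s*(s - 5)*(s - 4)*(s - 3)*(s + 4)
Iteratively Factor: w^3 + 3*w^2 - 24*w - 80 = (w + 4)*(w^2 - w - 20) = (w - 5)*(w + 4)*(w + 4)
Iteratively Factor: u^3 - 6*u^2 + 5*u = (u - 1)*(u^2 - 5*u) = (u - 5)*(u - 1)*(u)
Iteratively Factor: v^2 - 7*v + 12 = (v - 3)*(v - 4)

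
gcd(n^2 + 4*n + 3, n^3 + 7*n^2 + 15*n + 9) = n^2 + 4*n + 3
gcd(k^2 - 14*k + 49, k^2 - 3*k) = 1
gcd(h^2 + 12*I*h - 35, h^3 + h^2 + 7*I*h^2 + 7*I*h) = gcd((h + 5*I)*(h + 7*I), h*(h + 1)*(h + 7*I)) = h + 7*I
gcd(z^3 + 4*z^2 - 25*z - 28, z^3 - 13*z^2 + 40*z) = 1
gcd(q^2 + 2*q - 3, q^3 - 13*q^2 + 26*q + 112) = 1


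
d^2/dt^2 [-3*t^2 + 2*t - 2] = -6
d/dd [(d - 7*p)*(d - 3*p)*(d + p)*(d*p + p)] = p*(4*d^3 - 27*d^2*p + 3*d^2 + 22*d*p^2 - 18*d*p + 21*p^3 + 11*p^2)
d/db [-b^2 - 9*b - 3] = -2*b - 9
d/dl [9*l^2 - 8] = 18*l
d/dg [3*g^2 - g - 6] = 6*g - 1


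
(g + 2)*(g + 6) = g^2 + 8*g + 12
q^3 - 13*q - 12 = (q - 4)*(q + 1)*(q + 3)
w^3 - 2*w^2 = w^2*(w - 2)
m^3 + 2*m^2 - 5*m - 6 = (m - 2)*(m + 1)*(m + 3)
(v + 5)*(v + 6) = v^2 + 11*v + 30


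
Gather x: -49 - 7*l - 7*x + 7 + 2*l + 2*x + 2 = -5*l - 5*x - 40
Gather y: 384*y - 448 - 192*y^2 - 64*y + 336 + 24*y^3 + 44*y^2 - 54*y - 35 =24*y^3 - 148*y^2 + 266*y - 147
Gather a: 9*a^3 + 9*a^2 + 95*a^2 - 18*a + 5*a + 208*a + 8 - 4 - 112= 9*a^3 + 104*a^2 + 195*a - 108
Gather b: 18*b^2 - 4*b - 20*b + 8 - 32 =18*b^2 - 24*b - 24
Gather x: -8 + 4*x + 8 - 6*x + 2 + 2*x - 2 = 0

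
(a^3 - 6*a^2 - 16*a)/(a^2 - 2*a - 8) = a*(a - 8)/(a - 4)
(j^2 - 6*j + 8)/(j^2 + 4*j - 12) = (j - 4)/(j + 6)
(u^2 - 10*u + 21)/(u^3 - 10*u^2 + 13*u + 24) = (u - 7)/(u^2 - 7*u - 8)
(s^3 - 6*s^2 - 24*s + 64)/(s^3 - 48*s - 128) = (s - 2)/(s + 4)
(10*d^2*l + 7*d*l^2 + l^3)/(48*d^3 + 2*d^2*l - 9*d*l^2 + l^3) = l*(5*d + l)/(24*d^2 - 11*d*l + l^2)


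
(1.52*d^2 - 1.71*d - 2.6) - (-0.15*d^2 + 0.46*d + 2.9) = 1.67*d^2 - 2.17*d - 5.5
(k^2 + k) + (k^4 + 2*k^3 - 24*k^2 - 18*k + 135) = k^4 + 2*k^3 - 23*k^2 - 17*k + 135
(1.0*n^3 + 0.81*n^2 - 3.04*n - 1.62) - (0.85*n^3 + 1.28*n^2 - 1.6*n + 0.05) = 0.15*n^3 - 0.47*n^2 - 1.44*n - 1.67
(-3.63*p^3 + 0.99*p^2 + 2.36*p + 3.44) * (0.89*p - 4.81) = -3.2307*p^4 + 18.3414*p^3 - 2.6615*p^2 - 8.29*p - 16.5464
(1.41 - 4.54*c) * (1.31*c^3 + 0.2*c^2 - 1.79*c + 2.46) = -5.9474*c^4 + 0.9391*c^3 + 8.4086*c^2 - 13.6923*c + 3.4686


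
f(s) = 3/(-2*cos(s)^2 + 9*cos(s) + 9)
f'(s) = 3*(-4*sin(s)*cos(s) + 9*sin(s))/(-2*cos(s)^2 + 9*cos(s) + 9)^2 = 3*(9 - 4*cos(s))*sin(s)/(9*cos(s) - cos(2*s) + 8)^2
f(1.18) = 0.25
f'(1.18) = 0.14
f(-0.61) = 0.20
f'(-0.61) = -0.04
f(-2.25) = 1.17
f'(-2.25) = -4.11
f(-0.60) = 0.20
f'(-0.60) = -0.04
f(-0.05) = 0.19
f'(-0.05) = -0.00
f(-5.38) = 0.22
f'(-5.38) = 0.08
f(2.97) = -1.66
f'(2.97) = 2.02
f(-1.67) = 0.37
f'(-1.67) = -0.43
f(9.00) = -3.49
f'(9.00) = 21.11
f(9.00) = -3.49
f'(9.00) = 21.11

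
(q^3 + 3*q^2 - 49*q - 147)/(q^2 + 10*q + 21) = q - 7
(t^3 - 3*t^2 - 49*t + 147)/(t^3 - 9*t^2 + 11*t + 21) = (t + 7)/(t + 1)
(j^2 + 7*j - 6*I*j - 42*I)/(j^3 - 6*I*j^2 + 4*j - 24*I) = (j + 7)/(j^2 + 4)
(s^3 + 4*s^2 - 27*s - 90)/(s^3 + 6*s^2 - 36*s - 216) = (s^2 - 2*s - 15)/(s^2 - 36)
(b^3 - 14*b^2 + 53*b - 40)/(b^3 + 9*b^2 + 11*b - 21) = (b^2 - 13*b + 40)/(b^2 + 10*b + 21)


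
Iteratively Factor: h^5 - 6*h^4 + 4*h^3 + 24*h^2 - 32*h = (h - 2)*(h^4 - 4*h^3 - 4*h^2 + 16*h) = (h - 4)*(h - 2)*(h^3 - 4*h) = h*(h - 4)*(h - 2)*(h^2 - 4) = h*(h - 4)*(h - 2)^2*(h + 2)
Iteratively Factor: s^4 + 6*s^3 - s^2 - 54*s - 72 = (s + 3)*(s^3 + 3*s^2 - 10*s - 24) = (s - 3)*(s + 3)*(s^2 + 6*s + 8) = (s - 3)*(s + 3)*(s + 4)*(s + 2)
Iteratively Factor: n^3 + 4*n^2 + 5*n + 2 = (n + 2)*(n^2 + 2*n + 1) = (n + 1)*(n + 2)*(n + 1)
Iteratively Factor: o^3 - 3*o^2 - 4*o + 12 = (o - 2)*(o^2 - o - 6) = (o - 3)*(o - 2)*(o + 2)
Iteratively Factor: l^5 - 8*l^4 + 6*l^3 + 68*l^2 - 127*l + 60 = (l - 1)*(l^4 - 7*l^3 - l^2 + 67*l - 60) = (l - 1)*(l + 3)*(l^3 - 10*l^2 + 29*l - 20) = (l - 5)*(l - 1)*(l + 3)*(l^2 - 5*l + 4) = (l - 5)*(l - 1)^2*(l + 3)*(l - 4)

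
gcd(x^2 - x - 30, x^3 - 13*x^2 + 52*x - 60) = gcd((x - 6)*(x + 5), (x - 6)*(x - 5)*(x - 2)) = x - 6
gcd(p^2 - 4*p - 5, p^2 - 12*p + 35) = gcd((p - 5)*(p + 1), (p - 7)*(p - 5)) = p - 5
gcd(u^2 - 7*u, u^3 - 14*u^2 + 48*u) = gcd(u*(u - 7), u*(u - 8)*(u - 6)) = u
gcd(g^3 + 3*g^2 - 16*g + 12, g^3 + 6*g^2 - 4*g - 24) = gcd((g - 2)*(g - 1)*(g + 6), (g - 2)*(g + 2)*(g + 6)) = g^2 + 4*g - 12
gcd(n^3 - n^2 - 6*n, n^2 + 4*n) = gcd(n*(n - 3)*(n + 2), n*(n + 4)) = n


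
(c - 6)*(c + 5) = c^2 - c - 30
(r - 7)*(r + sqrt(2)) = r^2 - 7*r + sqrt(2)*r - 7*sqrt(2)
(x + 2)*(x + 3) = x^2 + 5*x + 6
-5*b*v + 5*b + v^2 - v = (-5*b + v)*(v - 1)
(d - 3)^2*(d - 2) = d^3 - 8*d^2 + 21*d - 18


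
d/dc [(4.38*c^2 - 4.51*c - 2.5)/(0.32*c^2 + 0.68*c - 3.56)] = (4.4216*c^2 - 29.5856*c + 17.7556)/(0.1024*c^4 + 0.4352*c^3 - 1.816*c^2 - 4.8416*c + 12.6736)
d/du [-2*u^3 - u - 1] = -6*u^2 - 1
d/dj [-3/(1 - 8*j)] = -24/(8*j - 1)^2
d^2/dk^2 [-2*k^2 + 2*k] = -4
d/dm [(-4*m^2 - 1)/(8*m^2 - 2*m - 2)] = (4*m^2 + 16*m - 1)/(2*(16*m^4 - 8*m^3 - 7*m^2 + 2*m + 1))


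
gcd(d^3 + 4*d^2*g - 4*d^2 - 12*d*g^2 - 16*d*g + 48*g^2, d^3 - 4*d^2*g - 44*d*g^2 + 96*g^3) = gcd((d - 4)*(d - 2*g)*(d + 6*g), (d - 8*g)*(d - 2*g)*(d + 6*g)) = d^2 + 4*d*g - 12*g^2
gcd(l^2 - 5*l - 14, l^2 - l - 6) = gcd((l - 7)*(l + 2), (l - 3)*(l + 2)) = l + 2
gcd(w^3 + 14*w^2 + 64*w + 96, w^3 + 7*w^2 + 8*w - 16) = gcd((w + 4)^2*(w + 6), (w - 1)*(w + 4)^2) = w^2 + 8*w + 16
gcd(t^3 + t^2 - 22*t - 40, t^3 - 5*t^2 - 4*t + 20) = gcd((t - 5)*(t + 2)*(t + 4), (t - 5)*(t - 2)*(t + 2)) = t^2 - 3*t - 10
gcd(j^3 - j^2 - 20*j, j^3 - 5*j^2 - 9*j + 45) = j - 5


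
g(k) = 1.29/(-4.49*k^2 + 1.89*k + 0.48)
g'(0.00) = -10.58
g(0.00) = 2.69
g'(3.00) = 0.03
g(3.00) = -0.04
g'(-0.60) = -1.82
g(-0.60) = -0.57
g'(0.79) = 9.77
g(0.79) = -1.56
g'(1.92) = 0.13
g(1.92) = -0.10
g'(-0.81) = -0.74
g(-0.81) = -0.32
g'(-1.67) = -0.09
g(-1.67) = -0.08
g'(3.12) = 0.02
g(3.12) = -0.03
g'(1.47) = 0.35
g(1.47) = -0.20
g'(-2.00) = -0.06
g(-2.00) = -0.06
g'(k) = 1.29*(8.98*k - 1.89)/(-4.49*k^2 + 1.89*k + 0.48)^2 = (11.5842*k - 2.4381)/(-4.49*k^2 + 1.89*k + 0.48)^2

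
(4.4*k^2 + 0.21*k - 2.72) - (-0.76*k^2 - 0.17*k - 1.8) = 5.16*k^2 + 0.38*k - 0.92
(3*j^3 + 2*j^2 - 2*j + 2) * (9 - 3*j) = -9*j^4 + 21*j^3 + 24*j^2 - 24*j + 18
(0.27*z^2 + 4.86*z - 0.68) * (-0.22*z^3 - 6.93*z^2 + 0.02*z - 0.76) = -0.0594*z^5 - 2.9403*z^4 - 33.5248*z^3 + 4.6044*z^2 - 3.7072*z + 0.5168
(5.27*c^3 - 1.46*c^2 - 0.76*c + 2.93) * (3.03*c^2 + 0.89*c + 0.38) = 15.9681*c^5 + 0.2665*c^4 - 1.5996*c^3 + 7.6467*c^2 + 2.3189*c + 1.1134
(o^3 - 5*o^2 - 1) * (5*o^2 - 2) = 5*o^5 - 25*o^4 - 2*o^3 + 5*o^2 + 2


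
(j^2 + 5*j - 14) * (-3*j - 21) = -3*j^3 - 36*j^2 - 63*j + 294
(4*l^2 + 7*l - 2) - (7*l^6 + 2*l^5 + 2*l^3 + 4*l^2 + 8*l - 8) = -7*l^6 - 2*l^5 - 2*l^3 - l + 6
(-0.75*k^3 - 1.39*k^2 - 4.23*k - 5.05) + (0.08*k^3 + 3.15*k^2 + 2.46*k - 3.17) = -0.67*k^3 + 1.76*k^2 - 1.77*k - 8.22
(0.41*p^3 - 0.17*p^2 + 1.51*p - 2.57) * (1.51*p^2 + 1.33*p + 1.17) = 0.6191*p^5 + 0.2886*p^4 + 2.5337*p^3 - 2.0713*p^2 - 1.6514*p - 3.0069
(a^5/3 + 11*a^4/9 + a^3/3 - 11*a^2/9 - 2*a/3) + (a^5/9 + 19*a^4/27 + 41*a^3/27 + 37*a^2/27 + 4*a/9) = 4*a^5/9 + 52*a^4/27 + 50*a^3/27 + 4*a^2/27 - 2*a/9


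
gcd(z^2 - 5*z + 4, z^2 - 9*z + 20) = z - 4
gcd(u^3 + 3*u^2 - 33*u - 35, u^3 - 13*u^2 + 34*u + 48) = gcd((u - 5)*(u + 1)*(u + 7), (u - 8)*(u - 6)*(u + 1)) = u + 1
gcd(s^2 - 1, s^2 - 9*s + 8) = s - 1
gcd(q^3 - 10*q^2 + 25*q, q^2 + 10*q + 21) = 1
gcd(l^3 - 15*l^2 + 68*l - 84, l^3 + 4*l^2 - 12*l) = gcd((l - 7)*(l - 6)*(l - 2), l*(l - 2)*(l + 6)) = l - 2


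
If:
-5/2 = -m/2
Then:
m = 5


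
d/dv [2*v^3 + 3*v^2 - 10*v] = 6*v^2 + 6*v - 10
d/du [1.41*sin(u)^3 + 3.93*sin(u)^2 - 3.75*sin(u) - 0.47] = (4.23*sin(u)^2 + 7.86*sin(u) - 3.75)*cos(u)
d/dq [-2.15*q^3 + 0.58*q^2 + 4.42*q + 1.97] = -6.45*q^2 + 1.16*q + 4.42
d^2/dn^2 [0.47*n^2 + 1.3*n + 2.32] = 0.940000000000000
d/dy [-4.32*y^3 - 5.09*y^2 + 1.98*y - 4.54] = -12.96*y^2 - 10.18*y + 1.98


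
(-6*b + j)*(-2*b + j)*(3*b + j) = 36*b^3 - 12*b^2*j - 5*b*j^2 + j^3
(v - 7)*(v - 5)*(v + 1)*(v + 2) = v^4 - 9*v^3 + v^2 + 81*v + 70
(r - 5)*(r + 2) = r^2 - 3*r - 10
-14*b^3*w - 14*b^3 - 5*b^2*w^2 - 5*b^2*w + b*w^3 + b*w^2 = (-7*b + w)*(2*b + w)*(b*w + b)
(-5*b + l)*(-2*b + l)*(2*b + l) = 20*b^3 - 4*b^2*l - 5*b*l^2 + l^3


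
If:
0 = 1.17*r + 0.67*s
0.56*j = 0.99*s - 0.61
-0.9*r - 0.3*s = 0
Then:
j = -1.09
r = 0.00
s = 0.00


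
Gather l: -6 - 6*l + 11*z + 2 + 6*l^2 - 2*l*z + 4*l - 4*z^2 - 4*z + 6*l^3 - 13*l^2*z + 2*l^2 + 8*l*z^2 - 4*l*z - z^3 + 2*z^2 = 6*l^3 + l^2*(8 - 13*z) + l*(8*z^2 - 6*z - 2) - z^3 - 2*z^2 + 7*z - 4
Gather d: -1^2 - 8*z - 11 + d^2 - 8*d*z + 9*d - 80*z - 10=d^2 + d*(9 - 8*z) - 88*z - 22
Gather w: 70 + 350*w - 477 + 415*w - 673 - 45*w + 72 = 720*w - 1008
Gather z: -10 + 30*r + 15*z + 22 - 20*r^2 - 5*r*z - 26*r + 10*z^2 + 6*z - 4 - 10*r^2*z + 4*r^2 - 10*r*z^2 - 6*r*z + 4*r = -16*r^2 + 8*r + z^2*(10 - 10*r) + z*(-10*r^2 - 11*r + 21) + 8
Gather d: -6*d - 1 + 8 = 7 - 6*d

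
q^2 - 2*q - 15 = (q - 5)*(q + 3)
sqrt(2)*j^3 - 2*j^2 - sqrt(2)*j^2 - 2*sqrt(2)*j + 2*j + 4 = (j - 2)*(j - sqrt(2))*(sqrt(2)*j + sqrt(2))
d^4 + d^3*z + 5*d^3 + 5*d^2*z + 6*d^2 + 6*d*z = d*(d + 2)*(d + 3)*(d + z)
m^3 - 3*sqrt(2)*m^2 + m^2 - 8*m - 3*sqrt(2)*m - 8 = (m + 1)*(m - 4*sqrt(2))*(m + sqrt(2))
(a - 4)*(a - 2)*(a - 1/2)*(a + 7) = a^4 + a^3/2 - 69*a^2/2 + 73*a - 28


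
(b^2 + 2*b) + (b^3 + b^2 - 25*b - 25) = b^3 + 2*b^2 - 23*b - 25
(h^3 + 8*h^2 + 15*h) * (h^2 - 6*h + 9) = h^5 + 2*h^4 - 24*h^3 - 18*h^2 + 135*h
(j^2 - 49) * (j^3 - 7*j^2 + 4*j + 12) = j^5 - 7*j^4 - 45*j^3 + 355*j^2 - 196*j - 588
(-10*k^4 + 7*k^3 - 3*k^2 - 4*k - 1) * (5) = -50*k^4 + 35*k^3 - 15*k^2 - 20*k - 5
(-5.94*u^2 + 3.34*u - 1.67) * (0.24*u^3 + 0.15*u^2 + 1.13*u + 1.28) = -1.4256*u^5 - 0.0894*u^4 - 6.612*u^3 - 4.0795*u^2 + 2.3881*u - 2.1376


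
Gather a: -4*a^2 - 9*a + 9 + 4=-4*a^2 - 9*a + 13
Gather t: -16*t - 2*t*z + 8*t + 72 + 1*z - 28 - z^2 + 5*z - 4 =t*(-2*z - 8) - z^2 + 6*z + 40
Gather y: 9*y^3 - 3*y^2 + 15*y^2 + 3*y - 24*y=9*y^3 + 12*y^2 - 21*y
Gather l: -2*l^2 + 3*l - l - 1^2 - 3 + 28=-2*l^2 + 2*l + 24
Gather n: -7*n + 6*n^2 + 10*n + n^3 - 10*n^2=n^3 - 4*n^2 + 3*n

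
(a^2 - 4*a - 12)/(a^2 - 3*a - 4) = (-a^2 + 4*a + 12)/(-a^2 + 3*a + 4)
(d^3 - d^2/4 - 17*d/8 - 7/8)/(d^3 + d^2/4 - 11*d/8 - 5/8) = (4*d - 7)/(4*d - 5)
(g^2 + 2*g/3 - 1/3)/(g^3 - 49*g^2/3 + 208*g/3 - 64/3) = (g + 1)/(g^2 - 16*g + 64)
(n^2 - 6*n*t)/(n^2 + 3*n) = (n - 6*t)/(n + 3)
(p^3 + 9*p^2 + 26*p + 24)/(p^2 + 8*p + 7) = (p^3 + 9*p^2 + 26*p + 24)/(p^2 + 8*p + 7)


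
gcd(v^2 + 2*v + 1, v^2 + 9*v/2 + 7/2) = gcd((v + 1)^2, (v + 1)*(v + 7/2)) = v + 1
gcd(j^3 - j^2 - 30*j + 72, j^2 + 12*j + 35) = 1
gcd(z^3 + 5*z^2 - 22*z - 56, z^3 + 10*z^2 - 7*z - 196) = z^2 + 3*z - 28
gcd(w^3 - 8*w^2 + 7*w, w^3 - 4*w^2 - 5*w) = w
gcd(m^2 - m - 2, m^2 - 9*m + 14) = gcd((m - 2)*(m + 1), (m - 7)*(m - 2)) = m - 2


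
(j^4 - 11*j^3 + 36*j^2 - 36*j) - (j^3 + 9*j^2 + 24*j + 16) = j^4 - 12*j^3 + 27*j^2 - 60*j - 16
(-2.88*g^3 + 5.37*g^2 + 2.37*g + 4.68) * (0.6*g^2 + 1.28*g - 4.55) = -1.728*g^5 - 0.4644*g^4 + 21.3996*g^3 - 18.5919*g^2 - 4.7931*g - 21.294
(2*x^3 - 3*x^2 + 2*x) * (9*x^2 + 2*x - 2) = 18*x^5 - 23*x^4 + 8*x^3 + 10*x^2 - 4*x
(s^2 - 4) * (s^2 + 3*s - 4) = s^4 + 3*s^3 - 8*s^2 - 12*s + 16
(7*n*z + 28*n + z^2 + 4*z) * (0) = 0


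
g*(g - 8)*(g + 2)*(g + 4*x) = g^4 + 4*g^3*x - 6*g^3 - 24*g^2*x - 16*g^2 - 64*g*x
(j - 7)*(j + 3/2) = j^2 - 11*j/2 - 21/2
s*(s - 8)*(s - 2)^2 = s^4 - 12*s^3 + 36*s^2 - 32*s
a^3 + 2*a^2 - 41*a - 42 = (a - 6)*(a + 1)*(a + 7)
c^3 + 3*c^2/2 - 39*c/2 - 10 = (c - 4)*(c + 1/2)*(c + 5)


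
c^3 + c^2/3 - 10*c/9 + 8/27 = (c - 2/3)*(c - 1/3)*(c + 4/3)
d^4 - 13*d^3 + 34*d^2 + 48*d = d*(d - 8)*(d - 6)*(d + 1)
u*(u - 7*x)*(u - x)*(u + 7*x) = u^4 - u^3*x - 49*u^2*x^2 + 49*u*x^3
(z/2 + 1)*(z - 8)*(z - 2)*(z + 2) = z^4/2 - 3*z^3 - 10*z^2 + 12*z + 32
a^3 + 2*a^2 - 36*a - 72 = (a - 6)*(a + 2)*(a + 6)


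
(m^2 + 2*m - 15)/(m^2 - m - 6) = (m + 5)/(m + 2)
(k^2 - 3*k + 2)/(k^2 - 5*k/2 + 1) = 2*(k - 1)/(2*k - 1)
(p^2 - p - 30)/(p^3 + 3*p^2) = (p^2 - p - 30)/(p^2*(p + 3))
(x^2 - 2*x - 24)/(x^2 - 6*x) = (x + 4)/x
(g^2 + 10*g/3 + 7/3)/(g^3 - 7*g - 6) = (g + 7/3)/(g^2 - g - 6)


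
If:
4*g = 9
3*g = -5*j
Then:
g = 9/4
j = -27/20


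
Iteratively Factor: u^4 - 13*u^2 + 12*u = (u - 1)*(u^3 + u^2 - 12*u) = (u - 3)*(u - 1)*(u^2 + 4*u) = u*(u - 3)*(u - 1)*(u + 4)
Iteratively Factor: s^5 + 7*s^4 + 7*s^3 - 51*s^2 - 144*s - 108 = (s + 2)*(s^4 + 5*s^3 - 3*s^2 - 45*s - 54) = (s - 3)*(s + 2)*(s^3 + 8*s^2 + 21*s + 18) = (s - 3)*(s + 2)*(s + 3)*(s^2 + 5*s + 6) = (s - 3)*(s + 2)^2*(s + 3)*(s + 3)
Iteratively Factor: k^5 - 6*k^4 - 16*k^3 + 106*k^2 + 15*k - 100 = (k - 5)*(k^4 - k^3 - 21*k^2 + k + 20) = (k - 5)*(k + 4)*(k^3 - 5*k^2 - k + 5) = (k - 5)*(k + 1)*(k + 4)*(k^2 - 6*k + 5) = (k - 5)*(k - 1)*(k + 1)*(k + 4)*(k - 5)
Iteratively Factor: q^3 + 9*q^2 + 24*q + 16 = (q + 1)*(q^2 + 8*q + 16) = (q + 1)*(q + 4)*(q + 4)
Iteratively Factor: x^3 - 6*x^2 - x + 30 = (x + 2)*(x^2 - 8*x + 15) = (x - 5)*(x + 2)*(x - 3)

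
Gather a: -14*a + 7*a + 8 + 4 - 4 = 8 - 7*a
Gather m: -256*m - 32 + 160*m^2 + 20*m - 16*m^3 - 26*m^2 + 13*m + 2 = -16*m^3 + 134*m^2 - 223*m - 30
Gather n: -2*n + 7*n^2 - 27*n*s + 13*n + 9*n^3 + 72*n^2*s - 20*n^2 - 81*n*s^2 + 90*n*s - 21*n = 9*n^3 + n^2*(72*s - 13) + n*(-81*s^2 + 63*s - 10)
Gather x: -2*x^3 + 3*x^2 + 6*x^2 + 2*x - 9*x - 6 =-2*x^3 + 9*x^2 - 7*x - 6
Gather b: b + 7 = b + 7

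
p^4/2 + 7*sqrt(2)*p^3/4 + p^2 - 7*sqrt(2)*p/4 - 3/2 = (p/2 + 1/2)*(p - 1)*(p + sqrt(2)/2)*(p + 3*sqrt(2))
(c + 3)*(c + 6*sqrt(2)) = c^2 + 3*c + 6*sqrt(2)*c + 18*sqrt(2)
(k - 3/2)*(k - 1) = k^2 - 5*k/2 + 3/2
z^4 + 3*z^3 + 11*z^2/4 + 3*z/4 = z*(z + 1/2)*(z + 1)*(z + 3/2)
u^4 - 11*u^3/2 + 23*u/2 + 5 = (u - 5)*(u - 2)*(u + 1/2)*(u + 1)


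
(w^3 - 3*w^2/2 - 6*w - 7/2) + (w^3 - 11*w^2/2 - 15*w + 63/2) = 2*w^3 - 7*w^2 - 21*w + 28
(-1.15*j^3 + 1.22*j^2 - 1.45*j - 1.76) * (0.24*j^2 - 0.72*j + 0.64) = -0.276*j^5 + 1.1208*j^4 - 1.9624*j^3 + 1.4024*j^2 + 0.3392*j - 1.1264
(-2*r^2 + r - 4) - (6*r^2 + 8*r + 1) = -8*r^2 - 7*r - 5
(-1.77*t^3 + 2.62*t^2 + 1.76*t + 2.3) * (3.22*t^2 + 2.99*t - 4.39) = -5.6994*t^5 + 3.1441*t^4 + 21.2713*t^3 + 1.1666*t^2 - 0.849399999999999*t - 10.097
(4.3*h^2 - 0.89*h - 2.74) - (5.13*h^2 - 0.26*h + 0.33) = -0.83*h^2 - 0.63*h - 3.07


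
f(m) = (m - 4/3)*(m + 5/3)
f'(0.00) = 0.33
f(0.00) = -2.22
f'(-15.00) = -29.67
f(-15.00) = 217.78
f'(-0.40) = -0.47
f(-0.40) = -2.20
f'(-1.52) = -2.71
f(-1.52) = -0.42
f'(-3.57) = -6.81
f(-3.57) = 9.33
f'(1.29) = 2.91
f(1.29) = -0.13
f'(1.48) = 3.29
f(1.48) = 0.46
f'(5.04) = 10.41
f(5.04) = 24.86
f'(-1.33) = -2.33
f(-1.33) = -0.90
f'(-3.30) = -6.27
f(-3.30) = 7.57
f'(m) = 2*m + 1/3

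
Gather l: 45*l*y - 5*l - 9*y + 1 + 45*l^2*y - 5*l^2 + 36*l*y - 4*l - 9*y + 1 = l^2*(45*y - 5) + l*(81*y - 9) - 18*y + 2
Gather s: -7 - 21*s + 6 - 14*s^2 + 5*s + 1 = -14*s^2 - 16*s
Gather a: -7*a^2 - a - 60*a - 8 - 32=-7*a^2 - 61*a - 40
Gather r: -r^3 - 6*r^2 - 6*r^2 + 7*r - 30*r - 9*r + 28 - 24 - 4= -r^3 - 12*r^2 - 32*r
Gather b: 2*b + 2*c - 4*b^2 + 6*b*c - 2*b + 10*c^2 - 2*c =-4*b^2 + 6*b*c + 10*c^2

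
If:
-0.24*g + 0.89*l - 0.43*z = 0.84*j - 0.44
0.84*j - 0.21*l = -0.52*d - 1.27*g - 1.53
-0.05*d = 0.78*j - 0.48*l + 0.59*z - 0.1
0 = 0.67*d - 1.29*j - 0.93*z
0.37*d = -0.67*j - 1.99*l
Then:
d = -0.32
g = -2.70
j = 2.29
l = -0.71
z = -3.40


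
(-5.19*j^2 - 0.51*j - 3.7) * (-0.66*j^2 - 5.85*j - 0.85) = 3.4254*j^4 + 30.6981*j^3 + 9.837*j^2 + 22.0785*j + 3.145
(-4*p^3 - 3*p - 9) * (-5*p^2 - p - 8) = 20*p^5 + 4*p^4 + 47*p^3 + 48*p^2 + 33*p + 72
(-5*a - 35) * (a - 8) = -5*a^2 + 5*a + 280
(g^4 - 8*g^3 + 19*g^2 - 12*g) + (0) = g^4 - 8*g^3 + 19*g^2 - 12*g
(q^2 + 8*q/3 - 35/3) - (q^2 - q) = 11*q/3 - 35/3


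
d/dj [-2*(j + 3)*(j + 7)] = -4*j - 20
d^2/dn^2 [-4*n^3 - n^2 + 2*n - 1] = -24*n - 2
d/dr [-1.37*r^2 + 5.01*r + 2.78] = 5.01 - 2.74*r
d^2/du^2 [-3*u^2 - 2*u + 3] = -6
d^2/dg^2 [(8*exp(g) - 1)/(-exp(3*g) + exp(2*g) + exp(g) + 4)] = (-32*exp(6*g) + 33*exp(5*g) - 51*exp(4*g) - 406*exp(3*g) + 231*exp(2*g) + 17*exp(g) - 132)*exp(g)/(exp(9*g) - 3*exp(8*g) - 7*exp(6*g) + 24*exp(5*g) + 9*exp(4*g) + 23*exp(3*g) - 60*exp(2*g) - 48*exp(g) - 64)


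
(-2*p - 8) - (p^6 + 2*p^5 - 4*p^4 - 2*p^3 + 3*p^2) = -p^6 - 2*p^5 + 4*p^4 + 2*p^3 - 3*p^2 - 2*p - 8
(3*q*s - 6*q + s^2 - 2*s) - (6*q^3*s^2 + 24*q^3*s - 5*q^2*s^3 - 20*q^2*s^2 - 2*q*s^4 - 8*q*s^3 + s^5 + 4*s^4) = -6*q^3*s^2 - 24*q^3*s + 5*q^2*s^3 + 20*q^2*s^2 + 2*q*s^4 + 8*q*s^3 + 3*q*s - 6*q - s^5 - 4*s^4 + s^2 - 2*s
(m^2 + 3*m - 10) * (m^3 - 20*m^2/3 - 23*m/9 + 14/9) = m^5 - 11*m^4/3 - 293*m^3/9 + 545*m^2/9 + 272*m/9 - 140/9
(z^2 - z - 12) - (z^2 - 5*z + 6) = 4*z - 18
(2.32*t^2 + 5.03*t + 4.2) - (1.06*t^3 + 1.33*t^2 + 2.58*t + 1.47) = -1.06*t^3 + 0.99*t^2 + 2.45*t + 2.73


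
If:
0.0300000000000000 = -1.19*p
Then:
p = -0.03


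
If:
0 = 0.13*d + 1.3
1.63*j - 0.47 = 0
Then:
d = -10.00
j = 0.29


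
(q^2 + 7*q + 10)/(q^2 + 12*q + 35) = (q + 2)/(q + 7)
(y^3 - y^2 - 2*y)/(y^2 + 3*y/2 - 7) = 2*y*(y + 1)/(2*y + 7)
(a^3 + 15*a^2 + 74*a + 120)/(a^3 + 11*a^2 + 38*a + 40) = (a + 6)/(a + 2)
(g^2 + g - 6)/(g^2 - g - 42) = (-g^2 - g + 6)/(-g^2 + g + 42)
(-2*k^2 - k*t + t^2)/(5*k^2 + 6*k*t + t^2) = (-2*k + t)/(5*k + t)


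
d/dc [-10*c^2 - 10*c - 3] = -20*c - 10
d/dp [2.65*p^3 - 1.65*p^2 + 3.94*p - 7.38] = 7.95*p^2 - 3.3*p + 3.94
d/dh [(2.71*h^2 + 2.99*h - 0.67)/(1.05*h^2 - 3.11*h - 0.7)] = (-11.5676*h^2 - 2.387*h - 4.1767)/(1.1025*h^4 - 6.531*h^3 + 8.2021*h^2 + 4.354*h + 0.49)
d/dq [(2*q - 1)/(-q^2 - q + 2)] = (-2*q^2 - 2*q + (2*q - 1)*(2*q + 1) + 4)/(q^2 + q - 2)^2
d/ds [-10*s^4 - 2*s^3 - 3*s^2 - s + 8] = -40*s^3 - 6*s^2 - 6*s - 1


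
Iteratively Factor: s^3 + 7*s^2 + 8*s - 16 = (s + 4)*(s^2 + 3*s - 4) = (s + 4)^2*(s - 1)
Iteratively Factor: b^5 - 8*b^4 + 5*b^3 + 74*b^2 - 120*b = (b - 4)*(b^4 - 4*b^3 - 11*b^2 + 30*b) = (b - 4)*(b - 2)*(b^3 - 2*b^2 - 15*b) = b*(b - 4)*(b - 2)*(b^2 - 2*b - 15) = b*(b - 4)*(b - 2)*(b + 3)*(b - 5)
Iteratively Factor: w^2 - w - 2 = (w + 1)*(w - 2)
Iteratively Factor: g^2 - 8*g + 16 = (g - 4)*(g - 4)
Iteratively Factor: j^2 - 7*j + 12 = (j - 3)*(j - 4)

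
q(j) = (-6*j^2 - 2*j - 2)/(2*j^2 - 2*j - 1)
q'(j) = (2 - 4*j)*(-6*j^2 - 2*j - 2)/(2*j^2 - 2*j - 1)^2 + (-12*j - 2)/(2*j^2 - 2*j - 1) = 2*(8*j^2 + 10*j - 1)/(4*j^4 - 8*j^3 + 4*j + 1)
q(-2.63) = -2.11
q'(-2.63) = 0.17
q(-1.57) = -1.93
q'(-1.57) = 0.12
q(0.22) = 2.03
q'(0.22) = 1.76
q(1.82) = -12.85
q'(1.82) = 22.19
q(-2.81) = -2.14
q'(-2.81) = 0.16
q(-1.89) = -1.98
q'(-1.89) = 0.18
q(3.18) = -5.37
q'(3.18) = 1.35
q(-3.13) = -2.19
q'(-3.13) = 0.15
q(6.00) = -3.90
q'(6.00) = 0.20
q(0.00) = 2.00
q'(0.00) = -2.00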